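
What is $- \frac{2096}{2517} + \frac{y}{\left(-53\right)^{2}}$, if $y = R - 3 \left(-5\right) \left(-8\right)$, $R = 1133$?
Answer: $- \frac{3337943}{7070253} \approx -0.47211$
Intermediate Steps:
$y = 1013$ ($y = 1133 - 3 \left(-5\right) \left(-8\right) = 1133 - \left(-15\right) \left(-8\right) = 1133 - 120 = 1013$)
$- \frac{2096}{2517} + \frac{y}{\left(-53\right)^{2}} = - \frac{2096}{2517} + \frac{1013}{\left(-53\right)^{2}} = \left(-2096\right) \frac{1}{2517} + \frac{1013}{2809} = - \frac{2096}{2517} + 1013 \cdot \frac{1}{2809} = - \frac{2096}{2517} + \frac{1013}{2809} = - \frac{3337943}{7070253}$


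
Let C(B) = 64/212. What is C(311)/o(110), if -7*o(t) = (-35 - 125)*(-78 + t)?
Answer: 7/16960 ≈ 0.00041274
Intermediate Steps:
C(B) = 16/53 (C(B) = 64*(1/212) = 16/53)
o(t) = -12480/7 + 160*t/7 (o(t) = -(-35 - 125)*(-78 + t)/7 = -(-160)*(-78 + t)/7 = -(12480 - 160*t)/7 = -12480/7 + 160*t/7)
C(311)/o(110) = 16/(53*(-12480/7 + (160/7)*110)) = 16/(53*(-12480/7 + 17600/7)) = 16/(53*(5120/7)) = (16/53)*(7/5120) = 7/16960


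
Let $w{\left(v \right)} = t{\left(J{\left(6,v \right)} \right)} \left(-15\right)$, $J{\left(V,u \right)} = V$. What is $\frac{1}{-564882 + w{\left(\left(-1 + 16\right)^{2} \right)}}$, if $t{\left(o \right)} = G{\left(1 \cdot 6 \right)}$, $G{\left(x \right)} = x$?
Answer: $- \frac{1}{564972} \approx -1.77 \cdot 10^{-6}$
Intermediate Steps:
$t{\left(o \right)} = 6$ ($t{\left(o \right)} = 1 \cdot 6 = 6$)
$w{\left(v \right)} = -90$ ($w{\left(v \right)} = 6 \left(-15\right) = -90$)
$\frac{1}{-564882 + w{\left(\left(-1 + 16\right)^{2} \right)}} = \frac{1}{-564882 - 90} = \frac{1}{-564972} = - \frac{1}{564972}$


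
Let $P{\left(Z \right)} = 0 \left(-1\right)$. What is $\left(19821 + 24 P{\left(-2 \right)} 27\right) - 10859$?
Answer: $8962$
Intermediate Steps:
$P{\left(Z \right)} = 0$
$\left(19821 + 24 P{\left(-2 \right)} 27\right) - 10859 = \left(19821 + 24 \cdot 0 \cdot 27\right) - 10859 = \left(19821 + 0 \cdot 27\right) - 10859 = \left(19821 + 0\right) - 10859 = 19821 - 10859 = 8962$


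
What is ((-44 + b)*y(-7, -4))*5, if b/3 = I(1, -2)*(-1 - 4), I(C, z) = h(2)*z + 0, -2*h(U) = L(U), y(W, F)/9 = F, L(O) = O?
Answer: 13320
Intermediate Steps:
y(W, F) = 9*F
h(U) = -U/2
I(C, z) = -z (I(C, z) = (-½*2)*z + 0 = -z + 0 = -z)
b = -30 (b = 3*((-1*(-2))*(-1 - 4)) = 3*(2*(-5)) = 3*(-10) = -30)
((-44 + b)*y(-7, -4))*5 = ((-44 - 30)*(9*(-4)))*5 = -74*(-36)*5 = 2664*5 = 13320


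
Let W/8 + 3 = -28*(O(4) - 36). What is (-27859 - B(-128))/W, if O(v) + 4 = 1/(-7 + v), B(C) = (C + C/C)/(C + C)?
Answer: -21396093/6920192 ≈ -3.0918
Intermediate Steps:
B(C) = (1 + C)/(2*C) (B(C) = (C + 1)/((2*C)) = (1 + C)*(1/(2*C)) = (1 + C)/(2*C))
O(v) = -4 + 1/(-7 + v)
W = 27032/3 (W = -24 + 8*(-28*((29 - 4*4)/(-7 + 4) - 36)) = -24 + 8*(-28*((29 - 16)/(-3) - 36)) = -24 + 8*(-28*(-⅓*13 - 36)) = -24 + 8*(-28*(-13/3 - 36)) = -24 + 8*(-28*(-121/3)) = -24 + 8*(3388/3) = -24 + 27104/3 = 27032/3 ≈ 9010.7)
(-27859 - B(-128))/W = (-27859 - (1 - 128)/(2*(-128)))/(27032/3) = (-27859 - (-1)*(-127)/(2*128))*(3/27032) = (-27859 - 1*127/256)*(3/27032) = (-27859 - 127/256)*(3/27032) = -7132031/256*3/27032 = -21396093/6920192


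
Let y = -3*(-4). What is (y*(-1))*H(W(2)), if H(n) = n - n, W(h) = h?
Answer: 0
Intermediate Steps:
H(n) = 0
y = 12
(y*(-1))*H(W(2)) = (12*(-1))*0 = -12*0 = 0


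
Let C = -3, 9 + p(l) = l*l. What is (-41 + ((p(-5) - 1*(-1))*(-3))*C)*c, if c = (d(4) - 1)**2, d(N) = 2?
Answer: 112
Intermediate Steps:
p(l) = -9 + l**2 (p(l) = -9 + l*l = -9 + l**2)
c = 1 (c = (2 - 1)**2 = 1**2 = 1)
(-41 + ((p(-5) - 1*(-1))*(-3))*C)*c = (-41 + (((-9 + (-5)**2) - 1*(-1))*(-3))*(-3))*1 = (-41 + (((-9 + 25) + 1)*(-3))*(-3))*1 = (-41 + ((16 + 1)*(-3))*(-3))*1 = (-41 + (17*(-3))*(-3))*1 = (-41 - 51*(-3))*1 = (-41 + 153)*1 = 112*1 = 112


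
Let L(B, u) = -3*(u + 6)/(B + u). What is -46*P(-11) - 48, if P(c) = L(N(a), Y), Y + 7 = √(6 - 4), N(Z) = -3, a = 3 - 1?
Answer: -1800/49 - 621*√2/49 ≈ -54.658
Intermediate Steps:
a = 2
Y = -7 + √2 (Y = -7 + √(6 - 4) = -7 + √2 ≈ -5.5858)
L(B, u) = -3*(6 + u)/(B + u)
P(c) = 3*(1 - √2)/(-10 + √2) (P(c) = 3*(-6 - (-7 + √2))/(-3 + (-7 + √2)) = 3*(-6 + (7 - √2))/(-10 + √2) = 3*(1 - √2)/(-10 + √2))
-46*P(-11) - 48 = -46*(-12/49 + 27*√2/98) - 48 = (552/49 - 621*√2/49) - 48 = -1800/49 - 621*√2/49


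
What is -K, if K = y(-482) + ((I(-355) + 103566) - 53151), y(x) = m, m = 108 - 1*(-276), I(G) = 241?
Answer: -51040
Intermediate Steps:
m = 384 (m = 108 + 276 = 384)
y(x) = 384
K = 51040 (K = 384 + ((241 + 103566) - 53151) = 384 + (103807 - 53151) = 384 + 50656 = 51040)
-K = -1*51040 = -51040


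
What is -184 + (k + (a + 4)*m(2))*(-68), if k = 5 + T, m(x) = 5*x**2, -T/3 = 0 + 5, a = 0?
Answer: -4944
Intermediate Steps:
T = -15 (T = -3*(0 + 5) = -3*5 = -15)
k = -10 (k = 5 - 15 = -10)
-184 + (k + (a + 4)*m(2))*(-68) = -184 + (-10 + (0 + 4)*(5*2**2))*(-68) = -184 + (-10 + 4*(5*4))*(-68) = -184 + (-10 + 4*20)*(-68) = -184 + (-10 + 80)*(-68) = -184 + 70*(-68) = -184 - 4760 = -4944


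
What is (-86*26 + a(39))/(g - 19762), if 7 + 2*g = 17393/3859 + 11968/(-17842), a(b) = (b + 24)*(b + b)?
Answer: -4190600011/30926537048 ≈ -0.13550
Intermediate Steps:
a(b) = 2*b*(24 + b) (a(b) = (24 + b)*(2*b) = 2*b*(24 + b))
g = -4950558/3129649 (g = -7/2 + (17393/3859 + 11968/(-17842))/2 = -7/2 + (17393*(1/3859) + 11968*(-1/17842))/2 = -7/2 + (17393/3859 - 544/811)/2 = -7/2 + (1/2)*(12006427/3129649) = -7/2 + 12006427/6259298 = -4950558/3129649 ≈ -1.5818)
(-86*26 + a(39))/(g - 19762) = (-86*26 + 2*39*(24 + 39))/(-4950558/3129649 - 19762) = (-2236 + 2*39*63)/(-61853074096/3129649) = (-2236 + 4914)*(-3129649/61853074096) = 2678*(-3129649/61853074096) = -4190600011/30926537048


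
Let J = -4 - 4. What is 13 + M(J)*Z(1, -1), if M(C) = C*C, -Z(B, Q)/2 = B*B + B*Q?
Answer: 13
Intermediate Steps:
J = -8
Z(B, Q) = -2*B**2 - 2*B*Q (Z(B, Q) = -2*(B*B + B*Q) = -2*(B**2 + B*Q) = -2*B**2 - 2*B*Q)
M(C) = C**2
13 + M(J)*Z(1, -1) = 13 + (-8)**2*(-2*1*(1 - 1)) = 13 + 64*(-2*1*0) = 13 + 64*0 = 13 + 0 = 13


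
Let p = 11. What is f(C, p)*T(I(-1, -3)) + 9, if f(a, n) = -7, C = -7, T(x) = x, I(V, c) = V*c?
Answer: -12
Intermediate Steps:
f(C, p)*T(I(-1, -3)) + 9 = -(-7)*(-3) + 9 = -7*3 + 9 = -21 + 9 = -12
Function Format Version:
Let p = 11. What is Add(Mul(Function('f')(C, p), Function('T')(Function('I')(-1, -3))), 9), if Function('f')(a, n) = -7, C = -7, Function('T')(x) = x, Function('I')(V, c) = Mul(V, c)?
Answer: -12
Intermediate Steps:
Add(Mul(Function('f')(C, p), Function('T')(Function('I')(-1, -3))), 9) = Add(Mul(-7, Mul(-1, -3)), 9) = Add(Mul(-7, 3), 9) = Add(-21, 9) = -12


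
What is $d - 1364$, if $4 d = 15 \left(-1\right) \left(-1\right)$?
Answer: $- \frac{5441}{4} \approx -1360.3$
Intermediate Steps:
$d = \frac{15}{4}$ ($d = \frac{15 \left(-1\right) \left(-1\right)}{4} = \frac{\left(-15\right) \left(-1\right)}{4} = \frac{1}{4} \cdot 15 = \frac{15}{4} \approx 3.75$)
$d - 1364 = \frac{15}{4} - 1364 = - \frac{5441}{4}$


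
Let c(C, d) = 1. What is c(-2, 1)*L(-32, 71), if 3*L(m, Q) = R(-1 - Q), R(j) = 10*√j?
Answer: 20*I*√2 ≈ 28.284*I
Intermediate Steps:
L(m, Q) = 10*√(-1 - Q)/3 (L(m, Q) = (10*√(-1 - Q))/3 = 10*√(-1 - Q)/3)
c(-2, 1)*L(-32, 71) = 1*(10*√(-1 - 1*71)/3) = 1*(10*√(-1 - 71)/3) = 1*(10*√(-72)/3) = 1*(10*(6*I*√2)/3) = 1*(20*I*√2) = 20*I*√2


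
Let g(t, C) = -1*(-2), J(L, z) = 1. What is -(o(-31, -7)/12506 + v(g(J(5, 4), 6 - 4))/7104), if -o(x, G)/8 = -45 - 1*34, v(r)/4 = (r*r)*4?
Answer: -1117/18759 ≈ -0.059545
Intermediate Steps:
g(t, C) = 2
v(r) = 16*r² (v(r) = 4*((r*r)*4) = 4*(r²*4) = 4*(4*r²) = 16*r²)
o(x, G) = 632 (o(x, G) = -8*(-45 - 1*34) = -8*(-45 - 34) = -8*(-79) = 632)
-(o(-31, -7)/12506 + v(g(J(5, 4), 6 - 4))/7104) = -(632/12506 + (16*2²)/7104) = -(632*(1/12506) + (16*4)*(1/7104)) = -(316/6253 + 64*(1/7104)) = -(316/6253 + 1/111) = -1*1117/18759 = -1117/18759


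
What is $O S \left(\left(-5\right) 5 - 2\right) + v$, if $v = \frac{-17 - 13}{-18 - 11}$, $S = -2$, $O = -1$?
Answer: $- \frac{1536}{29} \approx -52.966$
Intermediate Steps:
$v = \frac{30}{29}$ ($v = - \frac{30}{-29} = \left(-30\right) \left(- \frac{1}{29}\right) = \frac{30}{29} \approx 1.0345$)
$O S \left(\left(-5\right) 5 - 2\right) + v = \left(-1\right) \left(-2\right) \left(\left(-5\right) 5 - 2\right) + \frac{30}{29} = 2 \left(-25 - 2\right) + \frac{30}{29} = 2 \left(-27\right) + \frac{30}{29} = -54 + \frac{30}{29} = - \frac{1536}{29}$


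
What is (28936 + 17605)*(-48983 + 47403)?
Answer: -73534780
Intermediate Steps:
(28936 + 17605)*(-48983 + 47403) = 46541*(-1580) = -73534780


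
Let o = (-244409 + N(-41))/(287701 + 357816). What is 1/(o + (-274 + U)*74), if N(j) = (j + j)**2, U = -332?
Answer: -645517/28947802033 ≈ -2.2299e-5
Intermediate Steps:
N(j) = 4*j**2 (N(j) = (2*j)**2 = 4*j**2)
o = -237685/645517 (o = (-244409 + 4*(-41)**2)/(287701 + 357816) = (-244409 + 4*1681)/645517 = (-244409 + 6724)*(1/645517) = -237685*1/645517 = -237685/645517 ≈ -0.36821)
1/(o + (-274 + U)*74) = 1/(-237685/645517 + (-274 - 332)*74) = 1/(-237685/645517 - 606*74) = 1/(-237685/645517 - 44844) = 1/(-28947802033/645517) = -645517/28947802033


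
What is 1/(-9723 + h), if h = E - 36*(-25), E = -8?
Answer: -1/8831 ≈ -0.00011324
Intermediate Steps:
h = 892 (h = -8 - 36*(-25) = -8 + 900 = 892)
1/(-9723 + h) = 1/(-9723 + 892) = 1/(-8831) = -1/8831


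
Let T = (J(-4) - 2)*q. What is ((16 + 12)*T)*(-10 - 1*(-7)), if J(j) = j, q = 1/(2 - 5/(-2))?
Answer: 112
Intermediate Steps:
q = 2/9 (q = 1/(2 - 5*(-1/2)) = 1/(2 + 5/2) = 1/(9/2) = 2/9 ≈ 0.22222)
T = -4/3 (T = (-4 - 2)*(2/9) = -6*2/9 = -4/3 ≈ -1.3333)
((16 + 12)*T)*(-10 - 1*(-7)) = ((16 + 12)*(-4/3))*(-10 - 1*(-7)) = (28*(-4/3))*(-10 + 7) = -112/3*(-3) = 112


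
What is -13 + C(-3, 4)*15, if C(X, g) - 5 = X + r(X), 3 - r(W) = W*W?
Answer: -73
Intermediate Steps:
r(W) = 3 - W² (r(W) = 3 - W*W = 3 - W²)
C(X, g) = 8 + X - X² (C(X, g) = 5 + (X + (3 - X²)) = 5 + (3 + X - X²) = 8 + X - X²)
-13 + C(-3, 4)*15 = -13 + (8 - 3 - 1*(-3)²)*15 = -13 + (8 - 3 - 1*9)*15 = -13 + (8 - 3 - 9)*15 = -13 - 4*15 = -13 - 60 = -73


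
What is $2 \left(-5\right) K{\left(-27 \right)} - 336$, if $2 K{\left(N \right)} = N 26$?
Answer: $3174$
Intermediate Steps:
$K{\left(N \right)} = 13 N$ ($K{\left(N \right)} = \frac{N 26}{2} = \frac{26 N}{2} = 13 N$)
$2 \left(-5\right) K{\left(-27 \right)} - 336 = 2 \left(-5\right) 13 \left(-27\right) - 336 = \left(-10\right) \left(-351\right) - 336 = 3510 - 336 = 3174$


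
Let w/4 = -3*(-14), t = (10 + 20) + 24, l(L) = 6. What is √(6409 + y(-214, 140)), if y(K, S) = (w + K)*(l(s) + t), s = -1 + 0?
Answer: √3649 ≈ 60.407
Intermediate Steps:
s = -1
t = 54 (t = 30 + 24 = 54)
w = 168 (w = 4*(-3*(-14)) = 4*42 = 168)
y(K, S) = 10080 + 60*K (y(K, S) = (168 + K)*(6 + 54) = (168 + K)*60 = 10080 + 60*K)
√(6409 + y(-214, 140)) = √(6409 + (10080 + 60*(-214))) = √(6409 + (10080 - 12840)) = √(6409 - 2760) = √3649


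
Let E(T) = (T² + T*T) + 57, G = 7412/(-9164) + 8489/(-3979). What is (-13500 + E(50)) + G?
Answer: -76992272213/9115889 ≈ -8445.9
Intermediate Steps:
G = -26821386/9115889 (G = 7412*(-1/9164) + 8489*(-1/3979) = -1853/2291 - 8489/3979 = -26821386/9115889 ≈ -2.9423)
E(T) = 57 + 2*T² (E(T) = (T² + T²) + 57 = 2*T² + 57 = 57 + 2*T²)
(-13500 + E(50)) + G = (-13500 + (57 + 2*50²)) - 26821386/9115889 = (-13500 + (57 + 2*2500)) - 26821386/9115889 = (-13500 + (57 + 5000)) - 26821386/9115889 = (-13500 + 5057) - 26821386/9115889 = -8443 - 26821386/9115889 = -76992272213/9115889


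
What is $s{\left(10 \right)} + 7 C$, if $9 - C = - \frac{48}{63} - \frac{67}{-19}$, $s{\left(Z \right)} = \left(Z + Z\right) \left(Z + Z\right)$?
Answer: $\frac{25288}{57} \approx 443.65$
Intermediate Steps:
$s{\left(Z \right)} = 4 Z^{2}$ ($s{\left(Z \right)} = 2 Z 2 Z = 4 Z^{2}$)
$C = \frac{2488}{399}$ ($C = 9 - \left(- \frac{48}{63} - \frac{67}{-19}\right) = 9 - \left(\left(-48\right) \frac{1}{63} - - \frac{67}{19}\right) = 9 - \left(- \frac{16}{21} + \frac{67}{19}\right) = 9 - \frac{1103}{399} = \frac{2488}{399} \approx 6.2356$)
$s{\left(10 \right)} + 7 C = 4 \cdot 10^{2} + 7 \cdot \frac{2488}{399} = 4 \cdot 100 + \frac{2488}{57} = 400 + \frac{2488}{57} = \frac{25288}{57}$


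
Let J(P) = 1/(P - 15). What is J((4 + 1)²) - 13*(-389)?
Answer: 50571/10 ≈ 5057.1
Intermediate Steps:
J(P) = 1/(-15 + P)
J((4 + 1)²) - 13*(-389) = 1/(-15 + (4 + 1)²) - 13*(-389) = 1/(-15 + 5²) + 5057 = 1/(-15 + 25) + 5057 = 1/10 + 5057 = ⅒ + 5057 = 50571/10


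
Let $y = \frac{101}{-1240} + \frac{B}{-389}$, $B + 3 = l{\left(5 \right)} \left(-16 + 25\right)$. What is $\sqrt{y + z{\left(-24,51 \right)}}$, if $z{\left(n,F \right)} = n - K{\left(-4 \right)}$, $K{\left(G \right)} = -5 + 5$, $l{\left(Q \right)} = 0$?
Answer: $\frac{i \sqrt{1400316283310}}{241180} \approx 4.9065 i$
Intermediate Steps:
$B = -3$ ($B = -3 + 0 \left(-16 + 25\right) = -3 + 0 \cdot 9 = -3 + 0 = -3$)
$K{\left(G \right)} = 0$
$y = - \frac{35569}{482360}$ ($y = \frac{101}{-1240} - \frac{3}{-389} = 101 \left(- \frac{1}{1240}\right) - - \frac{3}{389} = - \frac{101}{1240} + \frac{3}{389} = - \frac{35569}{482360} \approx -0.07374$)
$z{\left(n,F \right)} = n$ ($z{\left(n,F \right)} = n - 0 = n + 0 = n$)
$\sqrt{y + z{\left(-24,51 \right)}} = \sqrt{- \frac{35569}{482360} - 24} = \sqrt{- \frac{11612209}{482360}} = \frac{i \sqrt{1400316283310}}{241180}$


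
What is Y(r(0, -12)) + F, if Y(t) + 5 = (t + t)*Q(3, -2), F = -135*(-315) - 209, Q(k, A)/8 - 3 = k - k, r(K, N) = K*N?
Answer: 42311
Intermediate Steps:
Q(k, A) = 24 (Q(k, A) = 24 + 8*(k - k) = 24 + 8*0 = 24 + 0 = 24)
F = 42316 (F = 42525 - 209 = 42316)
Y(t) = -5 + 48*t (Y(t) = -5 + (t + t)*24 = -5 + (2*t)*24 = -5 + 48*t)
Y(r(0, -12)) + F = (-5 + 48*(0*(-12))) + 42316 = (-5 + 48*0) + 42316 = (-5 + 0) + 42316 = -5 + 42316 = 42311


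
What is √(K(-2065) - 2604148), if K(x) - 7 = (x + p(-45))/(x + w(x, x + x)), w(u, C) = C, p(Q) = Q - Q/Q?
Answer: 2*I*√24985443830970/6195 ≈ 1613.7*I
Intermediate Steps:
p(Q) = -1 + Q (p(Q) = Q - 1*1 = Q - 1 = -1 + Q)
K(x) = 7 + (-46 + x)/(3*x) (K(x) = 7 + (x + (-1 - 45))/(x + (x + x)) = 7 + (x - 46)/(x + 2*x) = 7 + (-46 + x)/((3*x)) = 7 + (-46 + x)*(1/(3*x)) = 7 + (-46 + x)/(3*x))
√(K(-2065) - 2604148) = √((⅔)*(-23 + 11*(-2065))/(-2065) - 2604148) = √((⅔)*(-1/2065)*(-23 - 22715) - 2604148) = √((⅔)*(-1/2065)*(-22738) - 2604148) = √(45476/6195 - 2604148) = √(-16132651384/6195) = 2*I*√24985443830970/6195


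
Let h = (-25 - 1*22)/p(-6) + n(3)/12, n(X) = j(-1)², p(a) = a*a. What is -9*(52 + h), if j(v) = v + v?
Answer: -1837/4 ≈ -459.25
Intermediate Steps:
j(v) = 2*v
p(a) = a²
n(X) = 4 (n(X) = (2*(-1))² = (-2)² = 4)
h = -35/36 (h = (-25 - 1*22)/((-6)²) + 4/12 = (-25 - 22)/36 + 4*(1/12) = -47*1/36 + ⅓ = -47/36 + ⅓ = -35/36 ≈ -0.97222)
-9*(52 + h) = -9*(52 - 35/36) = -9*1837/36 = -1837/4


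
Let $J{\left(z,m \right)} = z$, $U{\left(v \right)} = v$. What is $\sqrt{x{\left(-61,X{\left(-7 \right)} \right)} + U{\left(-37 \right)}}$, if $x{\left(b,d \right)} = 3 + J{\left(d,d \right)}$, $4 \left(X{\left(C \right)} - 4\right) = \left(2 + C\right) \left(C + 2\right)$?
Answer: $\frac{i \sqrt{95}}{2} \approx 4.8734 i$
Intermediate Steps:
$X{\left(C \right)} = 4 + \frac{\left(2 + C\right)^{2}}{4}$ ($X{\left(C \right)} = 4 + \frac{\left(2 + C\right) \left(C + 2\right)}{4} = 4 + \frac{\left(2 + C\right) \left(2 + C\right)}{4} = 4 + \frac{\left(2 + C\right)^{2}}{4}$)
$x{\left(b,d \right)} = 3 + d$
$\sqrt{x{\left(-61,X{\left(-7 \right)} \right)} + U{\left(-37 \right)}} = \sqrt{\left(3 + \left(4 + \frac{\left(2 - 7\right)^{2}}{4}\right)\right) - 37} = \sqrt{\left(3 + \left(4 + \frac{\left(-5\right)^{2}}{4}\right)\right) - 37} = \sqrt{\left(3 + \left(4 + \frac{1}{4} \cdot 25\right)\right) - 37} = \sqrt{\left(3 + \left(4 + \frac{25}{4}\right)\right) - 37} = \sqrt{\left(3 + \frac{41}{4}\right) - 37} = \sqrt{\frac{53}{4} - 37} = \sqrt{- \frac{95}{4}} = \frac{i \sqrt{95}}{2}$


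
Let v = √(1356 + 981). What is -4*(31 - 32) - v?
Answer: 4 - √2337 ≈ -44.343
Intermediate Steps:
v = √2337 ≈ 48.343
-4*(31 - 32) - v = -4*(31 - 32) - √2337 = -4*(-1) - √2337 = 4 - √2337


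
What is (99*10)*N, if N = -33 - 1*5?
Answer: -37620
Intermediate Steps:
N = -38 (N = -33 - 5 = -38)
(99*10)*N = (99*10)*(-38) = 990*(-38) = -37620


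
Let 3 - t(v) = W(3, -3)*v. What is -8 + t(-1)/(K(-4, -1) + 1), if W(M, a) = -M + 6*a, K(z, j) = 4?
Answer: -58/5 ≈ -11.600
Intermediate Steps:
t(v) = 3 + 21*v (t(v) = 3 - (-1*3 + 6*(-3))*v = 3 - (-3 - 18)*v = 3 - (-21)*v = 3 + 21*v)
-8 + t(-1)/(K(-4, -1) + 1) = -8 + (3 + 21*(-1))/(4 + 1) = -8 + (3 - 21)/5 = -8 + (⅕)*(-18) = -8 - 18/5 = -58/5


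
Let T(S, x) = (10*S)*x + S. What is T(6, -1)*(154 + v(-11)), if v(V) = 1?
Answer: -8370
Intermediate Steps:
T(S, x) = S + 10*S*x (T(S, x) = 10*S*x + S = S + 10*S*x)
T(6, -1)*(154 + v(-11)) = (6*(1 + 10*(-1)))*(154 + 1) = (6*(1 - 10))*155 = (6*(-9))*155 = -54*155 = -8370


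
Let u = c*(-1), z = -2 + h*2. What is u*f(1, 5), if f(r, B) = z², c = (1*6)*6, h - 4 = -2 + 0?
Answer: -144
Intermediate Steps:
h = 2 (h = 4 + (-2 + 0) = 4 - 2 = 2)
z = 2 (z = -2 + 2*2 = -2 + 4 = 2)
c = 36 (c = 6*6 = 36)
f(r, B) = 4 (f(r, B) = 2² = 4)
u = -36 (u = 36*(-1) = -36)
u*f(1, 5) = -36*4 = -144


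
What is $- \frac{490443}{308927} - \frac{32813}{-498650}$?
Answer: $- \frac{234422580299}{154046448550} \approx -1.5218$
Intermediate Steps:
$- \frac{490443}{308927} - \frac{32813}{-498650} = \left(-490443\right) \frac{1}{308927} - - \frac{32813}{498650} = - \frac{490443}{308927} + \frac{32813}{498650} = - \frac{234422580299}{154046448550}$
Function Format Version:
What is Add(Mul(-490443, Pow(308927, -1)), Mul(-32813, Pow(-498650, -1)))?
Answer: Rational(-234422580299, 154046448550) ≈ -1.5218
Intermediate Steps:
Add(Mul(-490443, Pow(308927, -1)), Mul(-32813, Pow(-498650, -1))) = Add(Mul(-490443, Rational(1, 308927)), Mul(-32813, Rational(-1, 498650))) = Add(Rational(-490443, 308927), Rational(32813, 498650)) = Rational(-234422580299, 154046448550)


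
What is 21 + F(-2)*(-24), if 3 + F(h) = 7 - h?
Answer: -123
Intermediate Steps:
F(h) = 4 - h (F(h) = -3 + (7 - h) = 4 - h)
21 + F(-2)*(-24) = 21 + (4 - 1*(-2))*(-24) = 21 + (4 + 2)*(-24) = 21 + 6*(-24) = 21 - 144 = -123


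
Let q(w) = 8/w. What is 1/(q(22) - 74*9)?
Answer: -11/7322 ≈ -0.0015023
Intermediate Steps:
1/(q(22) - 74*9) = 1/(8/22 - 74*9) = 1/(8*(1/22) - 666) = 1/(4/11 - 666) = 1/(-7322/11) = -11/7322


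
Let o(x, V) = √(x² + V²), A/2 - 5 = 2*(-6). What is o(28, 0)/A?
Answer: -2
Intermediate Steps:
A = -14 (A = 10 + 2*(2*(-6)) = 10 + 2*(-12) = 10 - 24 = -14)
o(x, V) = √(V² + x²)
o(28, 0)/A = √(0² + 28²)/(-14) = √(0 + 784)*(-1/14) = √784*(-1/14) = 28*(-1/14) = -2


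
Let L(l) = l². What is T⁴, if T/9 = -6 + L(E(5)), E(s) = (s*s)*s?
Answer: 390465742782772893681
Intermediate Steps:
E(s) = s³ (E(s) = s²*s = s³)
T = 140571 (T = 9*(-6 + (5³)²) = 9*(-6 + 125²) = 9*(-6 + 15625) = 9*15619 = 140571)
T⁴ = 140571⁴ = 390465742782772893681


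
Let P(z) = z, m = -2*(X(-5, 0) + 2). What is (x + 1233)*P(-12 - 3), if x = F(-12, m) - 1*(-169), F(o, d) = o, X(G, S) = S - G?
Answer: -20850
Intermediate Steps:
m = -14 (m = -2*((0 - 1*(-5)) + 2) = -2*((0 + 5) + 2) = -2*(5 + 2) = -2*7 = -14)
x = 157 (x = -12 - 1*(-169) = -12 + 169 = 157)
(x + 1233)*P(-12 - 3) = (157 + 1233)*(-12 - 3) = 1390*(-15) = -20850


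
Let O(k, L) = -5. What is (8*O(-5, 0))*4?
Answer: -160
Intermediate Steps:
(8*O(-5, 0))*4 = (8*(-5))*4 = -40*4 = -160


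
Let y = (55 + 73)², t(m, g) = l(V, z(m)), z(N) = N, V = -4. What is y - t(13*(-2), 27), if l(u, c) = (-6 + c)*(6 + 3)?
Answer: 16672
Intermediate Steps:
l(u, c) = -54 + 9*c (l(u, c) = (-6 + c)*9 = -54 + 9*c)
t(m, g) = -54 + 9*m
y = 16384 (y = 128² = 16384)
y - t(13*(-2), 27) = 16384 - (-54 + 9*(13*(-2))) = 16384 - (-54 + 9*(-26)) = 16384 - (-54 - 234) = 16384 - 1*(-288) = 16384 + 288 = 16672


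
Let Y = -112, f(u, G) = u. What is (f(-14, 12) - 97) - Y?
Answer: 1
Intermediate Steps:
(f(-14, 12) - 97) - Y = (-14 - 97) - 1*(-112) = -111 + 112 = 1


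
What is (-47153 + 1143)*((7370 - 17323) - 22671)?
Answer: 1501030240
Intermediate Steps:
(-47153 + 1143)*((7370 - 17323) - 22671) = -46010*(-9953 - 22671) = -46010*(-32624) = 1501030240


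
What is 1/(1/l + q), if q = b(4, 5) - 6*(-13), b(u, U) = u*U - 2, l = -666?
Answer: 666/63935 ≈ 0.010417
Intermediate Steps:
b(u, U) = -2 + U*u (b(u, U) = U*u - 2 = -2 + U*u)
q = 96 (q = (-2 + 5*4) - 6*(-13) = (-2 + 20) + 78 = 18 + 78 = 96)
1/(1/l + q) = 1/(1/(-666) + 96) = 1/(-1/666 + 96) = 1/(63935/666) = 666/63935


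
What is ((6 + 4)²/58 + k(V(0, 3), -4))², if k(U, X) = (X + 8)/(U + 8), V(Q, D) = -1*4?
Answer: 6241/841 ≈ 7.4209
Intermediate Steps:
V(Q, D) = -4
k(U, X) = (8 + X)/(8 + U)
((6 + 4)²/58 + k(V(0, 3), -4))² = ((6 + 4)²/58 + (8 - 4)/(8 - 4))² = (10²*(1/58) + 4/4)² = (100*(1/58) + (¼)*4)² = (50/29 + 1)² = (79/29)² = 6241/841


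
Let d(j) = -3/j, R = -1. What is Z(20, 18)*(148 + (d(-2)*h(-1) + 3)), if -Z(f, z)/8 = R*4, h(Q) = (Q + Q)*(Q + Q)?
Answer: 5024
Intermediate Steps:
h(Q) = 4*Q² (h(Q) = (2*Q)*(2*Q) = 4*Q²)
Z(f, z) = 32 (Z(f, z) = -(-8)*4 = -8*(-4) = 32)
Z(20, 18)*(148 + (d(-2)*h(-1) + 3)) = 32*(148 + ((-3/(-2))*(4*(-1)²) + 3)) = 32*(148 + ((-3*(-½))*(4*1) + 3)) = 32*(148 + ((3/2)*4 + 3)) = 32*(148 + (6 + 3)) = 32*(148 + 9) = 32*157 = 5024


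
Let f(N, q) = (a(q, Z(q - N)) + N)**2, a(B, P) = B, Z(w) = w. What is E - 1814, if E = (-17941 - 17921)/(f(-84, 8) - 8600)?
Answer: -2543437/1412 ≈ -1801.3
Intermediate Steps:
f(N, q) = (N + q)**2 (f(N, q) = (q + N)**2 = (N + q)**2)
E = 17931/1412 (E = (-17941 - 17921)/((-84 + 8)**2 - 8600) = -35862/((-76)**2 - 8600) = -35862/(5776 - 8600) = -35862/(-2824) = -35862*(-1/2824) = 17931/1412 ≈ 12.699)
E - 1814 = 17931/1412 - 1814 = -2543437/1412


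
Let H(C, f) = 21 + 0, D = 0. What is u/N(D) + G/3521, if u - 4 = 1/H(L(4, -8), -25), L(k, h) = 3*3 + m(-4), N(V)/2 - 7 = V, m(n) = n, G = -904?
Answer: 4787/147882 ≈ 0.032370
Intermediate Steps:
N(V) = 14 + 2*V
L(k, h) = 5 (L(k, h) = 3*3 - 4 = 9 - 4 = 5)
H(C, f) = 21
u = 85/21 (u = 4 + 1/21 = 85/21 ≈ 4.0476)
u/N(D) + G/3521 = 85/(21*(14 + 2*0)) - 904/3521 = 85/(21*(14 + 0)) - 904*1/3521 = (85/21)/14 - 904/3521 = (85/21)*(1/14) - 904/3521 = 85/294 - 904/3521 = 4787/147882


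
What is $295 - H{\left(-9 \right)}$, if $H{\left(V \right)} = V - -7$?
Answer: $297$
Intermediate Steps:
$H{\left(V \right)} = 7 + V$ ($H{\left(V \right)} = V + 7 = 7 + V$)
$295 - H{\left(-9 \right)} = 295 - \left(7 - 9\right) = 295 - -2 = 295 + 2 = 297$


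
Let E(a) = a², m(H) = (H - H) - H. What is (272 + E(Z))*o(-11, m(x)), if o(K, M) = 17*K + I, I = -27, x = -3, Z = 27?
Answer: -214214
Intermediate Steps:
m(H) = -H (m(H) = 0 - H = -H)
o(K, M) = -27 + 17*K (o(K, M) = 17*K - 27 = -27 + 17*K)
(272 + E(Z))*o(-11, m(x)) = (272 + 27²)*(-27 + 17*(-11)) = (272 + 729)*(-27 - 187) = 1001*(-214) = -214214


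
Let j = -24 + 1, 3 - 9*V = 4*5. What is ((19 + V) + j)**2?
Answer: 2809/81 ≈ 34.679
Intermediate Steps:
V = -17/9 (V = 1/3 - 4*5/9 = 1/3 - 1/9*20 = 1/3 - 20/9 = -17/9 ≈ -1.8889)
j = -23
((19 + V) + j)**2 = ((19 - 17/9) - 23)**2 = (154/9 - 23)**2 = (-53/9)**2 = 2809/81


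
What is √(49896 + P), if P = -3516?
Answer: 2*√11595 ≈ 215.36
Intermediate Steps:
√(49896 + P) = √(49896 - 3516) = √46380 = 2*√11595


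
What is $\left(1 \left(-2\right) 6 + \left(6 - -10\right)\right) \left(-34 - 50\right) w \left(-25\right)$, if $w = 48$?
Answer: $403200$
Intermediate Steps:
$\left(1 \left(-2\right) 6 + \left(6 - -10\right)\right) \left(-34 - 50\right) w \left(-25\right) = \left(1 \left(-2\right) 6 + \left(6 - -10\right)\right) \left(-34 - 50\right) 48 \left(-25\right) = \left(\left(-2\right) 6 + \left(6 + 10\right)\right) \left(-84\right) 48 \left(-25\right) = \left(-12 + 16\right) \left(-84\right) 48 \left(-25\right) = 4 \left(-84\right) 48 \left(-25\right) = \left(-336\right) 48 \left(-25\right) = \left(-16128\right) \left(-25\right) = 403200$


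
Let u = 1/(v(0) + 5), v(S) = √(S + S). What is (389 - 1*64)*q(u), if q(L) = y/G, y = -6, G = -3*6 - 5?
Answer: 1950/23 ≈ 84.783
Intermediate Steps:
v(S) = √2*√S (v(S) = √(2*S) = √2*√S)
G = -23 (G = -18 - 5 = -23)
u = ⅕ (u = 1/(√2*√0 + 5) = 1/(√2*0 + 5) = 1/(0 + 5) = 1/5 = ⅕ ≈ 0.20000)
q(L) = 6/23 (q(L) = -6/(-23) = -6*(-1/23) = 6/23)
(389 - 1*64)*q(u) = (389 - 1*64)*(6/23) = (389 - 64)*(6/23) = 325*(6/23) = 1950/23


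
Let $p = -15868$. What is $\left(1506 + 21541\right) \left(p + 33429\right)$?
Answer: $404728367$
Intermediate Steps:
$\left(1506 + 21541\right) \left(p + 33429\right) = \left(1506 + 21541\right) \left(-15868 + 33429\right) = 23047 \cdot 17561 = 404728367$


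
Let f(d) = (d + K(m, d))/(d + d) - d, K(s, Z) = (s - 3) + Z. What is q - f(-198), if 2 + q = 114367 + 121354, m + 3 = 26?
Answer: 23316485/99 ≈ 2.3552e+5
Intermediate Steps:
m = 23 (m = -3 + 26 = 23)
K(s, Z) = -3 + Z + s (K(s, Z) = (-3 + s) + Z = -3 + Z + s)
f(d) = -d + (20 + 2*d)/(2*d) (f(d) = (d + (-3 + d + 23))/(d + d) - d = (d + (20 + d))/((2*d)) - d = (20 + 2*d)*(1/(2*d)) - d = (20 + 2*d)/(2*d) - d = -d + (20 + 2*d)/(2*d))
q = 235719 (q = -2 + (114367 + 121354) = -2 + 235721 = 235719)
q - f(-198) = 235719 - (1 - 1*(-198) + 10/(-198)) = 235719 - (1 + 198 + 10*(-1/198)) = 235719 - (1 + 198 - 5/99) = 235719 - 1*19696/99 = 235719 - 19696/99 = 23316485/99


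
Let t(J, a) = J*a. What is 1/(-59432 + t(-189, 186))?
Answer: -1/94586 ≈ -1.0572e-5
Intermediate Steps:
1/(-59432 + t(-189, 186)) = 1/(-59432 - 189*186) = 1/(-59432 - 35154) = 1/(-94586) = -1/94586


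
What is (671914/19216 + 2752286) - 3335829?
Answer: -5606345187/9608 ≈ -5.8351e+5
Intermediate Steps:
(671914/19216 + 2752286) - 3335829 = (671914*(1/19216) + 2752286) - 3335829 = (335957/9608 + 2752286) - 3335829 = 26444299845/9608 - 3335829 = -5606345187/9608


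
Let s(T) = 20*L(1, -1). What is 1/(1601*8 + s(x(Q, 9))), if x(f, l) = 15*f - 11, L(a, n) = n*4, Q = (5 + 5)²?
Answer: 1/12728 ≈ 7.8567e-5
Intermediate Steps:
Q = 100 (Q = 10² = 100)
L(a, n) = 4*n
x(f, l) = -11 + 15*f
s(T) = -80 (s(T) = 20*(4*(-1)) = 20*(-4) = -80)
1/(1601*8 + s(x(Q, 9))) = 1/(1601*8 - 80) = 1/(12808 - 80) = 1/12728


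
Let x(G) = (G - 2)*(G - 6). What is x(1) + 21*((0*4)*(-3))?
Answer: 5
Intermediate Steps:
x(G) = (-6 + G)*(-2 + G) (x(G) = (-2 + G)*(-6 + G) = (-6 + G)*(-2 + G))
x(1) + 21*((0*4)*(-3)) = (12 + 1**2 - 8*1) + 21*((0*4)*(-3)) = (12 + 1 - 8) + 21*(0*(-3)) = 5 + 21*0 = 5 + 0 = 5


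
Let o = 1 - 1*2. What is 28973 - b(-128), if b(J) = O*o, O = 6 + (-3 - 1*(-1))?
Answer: 28977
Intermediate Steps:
O = 4 (O = 6 + (-3 + 1) = 6 - 2 = 4)
o = -1 (o = 1 - 2 = -1)
b(J) = -4 (b(J) = 4*(-1) = -4)
28973 - b(-128) = 28973 - 1*(-4) = 28973 + 4 = 28977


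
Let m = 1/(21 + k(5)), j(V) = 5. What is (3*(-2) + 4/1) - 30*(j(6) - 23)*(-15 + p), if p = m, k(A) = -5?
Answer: -32273/4 ≈ -8068.3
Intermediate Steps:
m = 1/16 (m = 1/(21 - 5) = 1/16 ≈ 0.062500)
p = 1/16 ≈ 0.062500
(3*(-2) + 4/1) - 30*(j(6) - 23)*(-15 + p) = (3*(-2) + 4/1) - 30*(5 - 23)*(-15 + 1/16) = (-6 + 4*1) - (-540)*(-239)/16 = (-6 + 4) - 30*2151/8 = -2 - 32265/4 = -32273/4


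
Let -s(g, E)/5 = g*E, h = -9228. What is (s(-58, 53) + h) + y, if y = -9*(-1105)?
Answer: 16087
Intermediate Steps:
s(g, E) = -5*E*g (s(g, E) = -5*g*E = -5*E*g)
y = 9945
(s(-58, 53) + h) + y = (-5*53*(-58) - 9228) + 9945 = (15370 - 9228) + 9945 = 6142 + 9945 = 16087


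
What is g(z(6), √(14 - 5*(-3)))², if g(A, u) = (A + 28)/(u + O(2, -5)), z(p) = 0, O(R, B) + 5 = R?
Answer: 784/(3 - √29)² ≈ 137.81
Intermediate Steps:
O(R, B) = -5 + R
g(A, u) = (28 + A)/(-3 + u) (g(A, u) = (A + 28)/(u + (-5 + 2)) = (28 + A)/(u - 3) = (28 + A)/(-3 + u))
g(z(6), √(14 - 5*(-3)))² = ((28 + 0)/(-3 + √(14 - 5*(-3))))² = (28/(-3 + √(14 + 15)))² = (28/(-3 + √29))² = 784/(-3 + √29)²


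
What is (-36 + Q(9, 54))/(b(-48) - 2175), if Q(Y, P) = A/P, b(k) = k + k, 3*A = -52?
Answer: 2942/183951 ≈ 0.015993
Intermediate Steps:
A = -52/3 (A = (⅓)*(-52) = -52/3 ≈ -17.333)
b(k) = 2*k
Q(Y, P) = -52/(3*P)
(-36 + Q(9, 54))/(b(-48) - 2175) = (-36 - 52/3/54)/(2*(-48) - 2175) = (-36 - 52/3*1/54)/(-96 - 2175) = (-36 - 26/81)/(-2271) = -2942/81*(-1/2271) = 2942/183951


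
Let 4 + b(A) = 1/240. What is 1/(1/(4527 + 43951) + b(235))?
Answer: -5817360/23245081 ≈ -0.25026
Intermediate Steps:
b(A) = -959/240 (b(A) = -4 + 1/240 = -959/240)
1/(1/(4527 + 43951) + b(235)) = 1/(1/(4527 + 43951) - 959/240) = 1/(1/48478 - 959/240) = 1/(-23245081/5817360) = -5817360/23245081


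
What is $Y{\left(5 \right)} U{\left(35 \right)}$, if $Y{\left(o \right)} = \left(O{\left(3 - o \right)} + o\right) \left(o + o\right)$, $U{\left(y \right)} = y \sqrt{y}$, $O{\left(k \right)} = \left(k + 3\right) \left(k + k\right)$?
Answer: $350 \sqrt{35} \approx 2070.6$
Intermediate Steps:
$O{\left(k \right)} = 2 k \left(3 + k\right)$ ($O{\left(k \right)} = \left(3 + k\right) 2 k = 2 k \left(3 + k\right)$)
$U{\left(y \right)} = y^{\frac{3}{2}}$
$Y{\left(o \right)} = 2 o \left(o + 2 \left(3 - o\right) \left(6 - o\right)\right)$ ($Y{\left(o \right)} = \left(2 \left(3 - o\right) \left(3 - \left(-3 + o\right)\right) + o\right) \left(o + o\right) = \left(2 \left(3 - o\right) \left(6 - o\right) + o\right) 2 o = \left(o + 2 \left(3 - o\right) \left(6 - o\right)\right) 2 o = 2 o \left(o + 2 \left(3 - o\right) \left(6 - o\right)\right)$)
$Y{\left(5 \right)} U{\left(35 \right)} = 2 \cdot 5 \left(5 + 2 \left(-6 + 5\right) \left(-3 + 5\right)\right) 35^{\frac{3}{2}} = 2 \cdot 5 \left(5 + 2 \left(-1\right) 2\right) 35 \sqrt{35} = 2 \cdot 5 \left(5 - 4\right) 35 \sqrt{35} = 2 \cdot 5 \cdot 1 \cdot 35 \sqrt{35} = 10 \cdot 35 \sqrt{35} = 350 \sqrt{35}$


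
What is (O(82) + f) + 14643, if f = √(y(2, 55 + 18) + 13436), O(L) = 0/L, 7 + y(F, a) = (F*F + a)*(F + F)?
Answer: 14643 + √13737 ≈ 14760.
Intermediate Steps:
y(F, a) = -7 + 2*F*(a + F²) (y(F, a) = -7 + (F*F + a)*(F + F) = -7 + (F² + a)*(2*F) = -7 + (a + F²)*(2*F) = -7 + 2*F*(a + F²))
O(L) = 0
f = √13737 (f = √((-7 + 2*2³ + 2*2*(55 + 18)) + 13436) = √((-7 + 2*8 + 2*2*73) + 13436) = √((-7 + 16 + 292) + 13436) = √(301 + 13436) = √13737 ≈ 117.20)
(O(82) + f) + 14643 = (0 + √13737) + 14643 = √13737 + 14643 = 14643 + √13737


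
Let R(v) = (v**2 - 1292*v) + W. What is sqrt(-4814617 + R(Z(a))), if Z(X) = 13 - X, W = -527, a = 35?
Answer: 6*I*sqrt(132951) ≈ 2187.7*I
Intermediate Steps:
R(v) = -527 + v**2 - 1292*v (R(v) = (v**2 - 1292*v) - 527 = -527 + v**2 - 1292*v)
sqrt(-4814617 + R(Z(a))) = sqrt(-4814617 + (-527 + (13 - 1*35)**2 - 1292*(13 - 1*35))) = sqrt(-4814617 + (-527 + (13 - 35)**2 - 1292*(13 - 35))) = sqrt(-4814617 + (-527 + (-22)**2 - 1292*(-22))) = sqrt(-4814617 + (-527 + 484 + 28424)) = sqrt(-4814617 + 28381) = sqrt(-4786236) = 6*I*sqrt(132951)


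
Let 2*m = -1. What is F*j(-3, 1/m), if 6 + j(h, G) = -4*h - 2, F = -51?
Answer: -204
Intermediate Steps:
m = -½ (m = (½)*(-1) = -½ ≈ -0.50000)
j(h, G) = -8 - 4*h (j(h, G) = -6 + (-4*h - 2) = -6 + (-2 - 4*h) = -8 - 4*h)
F*j(-3, 1/m) = -51*(-8 - 4*(-3)) = -51*(-8 + 12) = -51*4 = -204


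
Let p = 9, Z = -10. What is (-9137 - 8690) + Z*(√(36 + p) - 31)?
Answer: -17517 - 30*√5 ≈ -17584.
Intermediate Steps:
(-9137 - 8690) + Z*(√(36 + p) - 31) = (-9137 - 8690) - 10*(√(36 + 9) - 31) = -17827 - 10*(√45 - 31) = -17827 - 10*(3*√5 - 31) = -17827 - 10*(-31 + 3*√5) = -17827 + (310 - 30*√5) = -17517 - 30*√5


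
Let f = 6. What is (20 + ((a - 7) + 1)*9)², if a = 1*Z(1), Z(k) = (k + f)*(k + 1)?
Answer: 8464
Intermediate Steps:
Z(k) = (1 + k)*(6 + k) (Z(k) = (k + 6)*(k + 1) = (6 + k)*(1 + k) = (1 + k)*(6 + k))
a = 14 (a = 1*(6 + 1² + 7*1) = 1*(6 + 1 + 7) = 1*14 = 14)
(20 + ((a - 7) + 1)*9)² = (20 + ((14 - 7) + 1)*9)² = (20 + (7 + 1)*9)² = (20 + 8*9)² = (20 + 72)² = 92² = 8464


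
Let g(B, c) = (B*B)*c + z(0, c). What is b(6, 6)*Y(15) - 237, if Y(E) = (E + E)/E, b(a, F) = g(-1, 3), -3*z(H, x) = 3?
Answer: -233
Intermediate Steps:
z(H, x) = -1 (z(H, x) = -⅓*3 = -1)
g(B, c) = -1 + c*B² (g(B, c) = (B*B)*c - 1 = B²*c - 1 = c*B² - 1 = -1 + c*B²)
b(a, F) = 2 (b(a, F) = -1 + 3*(-1)² = -1 + 3*1 = -1 + 3 = 2)
Y(E) = 2 (Y(E) = (2*E)/E = 2)
b(6, 6)*Y(15) - 237 = 2*2 - 237 = 4 - 237 = -233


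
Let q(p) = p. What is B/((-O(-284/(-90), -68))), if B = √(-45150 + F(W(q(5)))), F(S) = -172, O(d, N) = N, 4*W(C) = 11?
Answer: I*√45322/68 ≈ 3.1307*I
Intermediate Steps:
W(C) = 11/4 (W(C) = (¼)*11 = 11/4)
B = I*√45322 (B = √(-45150 - 172) = √(-45322) = I*√45322 ≈ 212.89*I)
B/((-O(-284/(-90), -68))) = (I*√45322)/((-1*(-68))) = (I*√45322)/68 = (I*√45322)*(1/68) = I*√45322/68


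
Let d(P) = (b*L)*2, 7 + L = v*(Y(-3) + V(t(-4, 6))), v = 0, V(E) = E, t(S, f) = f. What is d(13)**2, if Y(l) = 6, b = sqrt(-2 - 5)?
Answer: -1372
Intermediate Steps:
b = I*sqrt(7) (b = sqrt(-7) = I*sqrt(7) ≈ 2.6458*I)
L = -7 (L = -7 + 0*(6 + 6) = -7 + 0*12 = -7 + 0 = -7)
d(P) = -14*I*sqrt(7) (d(P) = ((I*sqrt(7))*(-7))*2 = -7*I*sqrt(7)*2 = -14*I*sqrt(7))
d(13)**2 = (-14*I*sqrt(7))**2 = -1372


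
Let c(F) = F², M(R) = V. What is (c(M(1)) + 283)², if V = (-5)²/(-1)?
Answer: 824464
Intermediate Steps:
V = -25 (V = 25*(-1) = -25)
M(R) = -25
(c(M(1)) + 283)² = ((-25)² + 283)² = (625 + 283)² = 908² = 824464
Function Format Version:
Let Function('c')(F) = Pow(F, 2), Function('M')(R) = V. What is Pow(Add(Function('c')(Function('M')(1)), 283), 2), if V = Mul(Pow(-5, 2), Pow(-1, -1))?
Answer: 824464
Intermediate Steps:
V = -25 (V = Mul(25, -1) = -25)
Function('M')(R) = -25
Pow(Add(Function('c')(Function('M')(1)), 283), 2) = Pow(Add(Pow(-25, 2), 283), 2) = Pow(Add(625, 283), 2) = Pow(908, 2) = 824464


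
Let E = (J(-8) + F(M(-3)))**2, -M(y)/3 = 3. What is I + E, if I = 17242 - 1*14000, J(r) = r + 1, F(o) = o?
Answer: 3498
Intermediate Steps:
M(y) = -9 (M(y) = -3*3 = -9)
J(r) = 1 + r
E = 256 (E = ((1 - 8) - 9)**2 = (-7 - 9)**2 = (-16)**2 = 256)
I = 3242 (I = 17242 - 14000 = 3242)
I + E = 3242 + 256 = 3498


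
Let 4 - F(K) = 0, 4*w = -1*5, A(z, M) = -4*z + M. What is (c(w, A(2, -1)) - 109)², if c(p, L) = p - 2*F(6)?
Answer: 223729/16 ≈ 13983.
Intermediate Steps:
A(z, M) = M - 4*z
w = -5/4 (w = (-1*5)/4 = (¼)*(-5) = -5/4 ≈ -1.2500)
F(K) = 4 (F(K) = 4 - 1*0 = 4 + 0 = 4)
c(p, L) = -8 + p (c(p, L) = p - 2*4 = p - 8 = -8 + p)
(c(w, A(2, -1)) - 109)² = ((-8 - 5/4) - 109)² = (-37/4 - 109)² = (-473/4)² = 223729/16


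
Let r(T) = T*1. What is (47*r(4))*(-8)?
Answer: -1504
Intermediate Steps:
r(T) = T
(47*r(4))*(-8) = (47*4)*(-8) = 188*(-8) = -1504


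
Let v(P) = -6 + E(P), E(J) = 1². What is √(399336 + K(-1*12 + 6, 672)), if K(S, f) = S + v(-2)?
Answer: 5*√15973 ≈ 631.92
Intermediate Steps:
E(J) = 1
v(P) = -5 (v(P) = -6 + 1 = -5)
K(S, f) = -5 + S (K(S, f) = S - 5 = -5 + S)
√(399336 + K(-1*12 + 6, 672)) = √(399336 + (-5 + (-1*12 + 6))) = √(399336 + (-5 + (-12 + 6))) = √(399336 + (-5 - 6)) = √(399336 - 11) = √399325 = 5*√15973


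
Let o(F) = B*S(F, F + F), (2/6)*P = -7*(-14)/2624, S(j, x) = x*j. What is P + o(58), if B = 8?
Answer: 70617235/1312 ≈ 53824.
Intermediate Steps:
S(j, x) = j*x
P = 147/1312 (P = 3*(-7*(-14)/2624) = 3*(98*(1/2624)) = 3*(49/1312) = 147/1312 ≈ 0.11204)
o(F) = 16*F² (o(F) = 8*(F*(F + F)) = 8*(F*(2*F)) = 8*(2*F²) = 16*F²)
P + o(58) = 147/1312 + 16*58² = 147/1312 + 16*3364 = 147/1312 + 53824 = 70617235/1312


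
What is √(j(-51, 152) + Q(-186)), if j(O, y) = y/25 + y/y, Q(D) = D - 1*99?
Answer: 6*I*√193/5 ≈ 16.671*I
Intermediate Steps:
Q(D) = -99 + D (Q(D) = D - 99 = -99 + D)
j(O, y) = 1 + y/25 (j(O, y) = y*(1/25) + 1 = y/25 + 1 = 1 + y/25)
√(j(-51, 152) + Q(-186)) = √((1 + (1/25)*152) + (-99 - 186)) = √((1 + 152/25) - 285) = √(177/25 - 285) = √(-6948/25) = 6*I*√193/5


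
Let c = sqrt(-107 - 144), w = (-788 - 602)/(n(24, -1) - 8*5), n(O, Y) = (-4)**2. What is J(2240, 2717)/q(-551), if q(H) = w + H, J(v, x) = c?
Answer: -12*I*sqrt(251)/5917 ≈ -0.03213*I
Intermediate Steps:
n(O, Y) = 16
w = 695/12 (w = (-788 - 602)/(16 - 8*5) = -1390/(16 - 40) = -1390/(-24) = -1390*(-1/24) = 695/12 ≈ 57.917)
c = I*sqrt(251) (c = sqrt(-251) = I*sqrt(251) ≈ 15.843*I)
J(v, x) = I*sqrt(251)
q(H) = 695/12 + H
J(2240, 2717)/q(-551) = (I*sqrt(251))/(695/12 - 551) = (I*sqrt(251))/(-5917/12) = (I*sqrt(251))*(-12/5917) = -12*I*sqrt(251)/5917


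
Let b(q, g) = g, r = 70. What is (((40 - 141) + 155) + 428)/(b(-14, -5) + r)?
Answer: 482/65 ≈ 7.4154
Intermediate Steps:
(((40 - 141) + 155) + 428)/(b(-14, -5) + r) = (((40 - 141) + 155) + 428)/(-5 + 70) = ((-101 + 155) + 428)/65 = (54 + 428)*(1/65) = 482*(1/65) = 482/65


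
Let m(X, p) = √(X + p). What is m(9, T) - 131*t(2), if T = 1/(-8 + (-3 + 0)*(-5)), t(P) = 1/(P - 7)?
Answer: 131/5 + 8*√7/7 ≈ 29.224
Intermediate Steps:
t(P) = 1/(-7 + P)
T = ⅐ (T = 1/(-8 - 3*(-5)) = 1/(-8 + 15) = 1/7 = ⅐ ≈ 0.14286)
m(9, T) - 131*t(2) = √(9 + ⅐) - 131/(-7 + 2) = √(64/7) - 131/(-5) = 8*√7/7 - 131*(-⅕) = 8*√7/7 + 131/5 = 131/5 + 8*√7/7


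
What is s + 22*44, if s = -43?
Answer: 925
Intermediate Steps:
s + 22*44 = -43 + 22*44 = -43 + 968 = 925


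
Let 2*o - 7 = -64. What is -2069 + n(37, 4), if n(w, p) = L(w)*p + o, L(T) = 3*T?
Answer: -3307/2 ≈ -1653.5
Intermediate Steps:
o = -57/2 (o = 7/2 + (½)*(-64) = 7/2 - 32 = -57/2 ≈ -28.500)
n(w, p) = -57/2 + 3*p*w (n(w, p) = (3*w)*p - 57/2 = 3*p*w - 57/2 = -57/2 + 3*p*w)
-2069 + n(37, 4) = -2069 + (-57/2 + 3*4*37) = -2069 + (-57/2 + 444) = -2069 + 831/2 = -3307/2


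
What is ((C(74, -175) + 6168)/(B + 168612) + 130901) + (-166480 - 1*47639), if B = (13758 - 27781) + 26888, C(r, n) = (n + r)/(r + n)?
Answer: -15102146817/181477 ≈ -83218.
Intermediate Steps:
C(r, n) = 1 (C(r, n) = (n + r)/(n + r) = 1)
B = 12865 (B = -14023 + 26888 = 12865)
((C(74, -175) + 6168)/(B + 168612) + 130901) + (-166480 - 1*47639) = ((1 + 6168)/(12865 + 168612) + 130901) + (-166480 - 1*47639) = (6169/181477 + 130901) + (-166480 - 47639) = (6169*(1/181477) + 130901) - 214119 = (6169/181477 + 130901) - 214119 = 23755526946/181477 - 214119 = -15102146817/181477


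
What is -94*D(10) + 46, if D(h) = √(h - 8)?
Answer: 46 - 94*√2 ≈ -86.936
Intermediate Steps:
D(h) = √(-8 + h)
-94*D(10) + 46 = -94*√(-8 + 10) + 46 = -94*√2 + 46 = 46 - 94*√2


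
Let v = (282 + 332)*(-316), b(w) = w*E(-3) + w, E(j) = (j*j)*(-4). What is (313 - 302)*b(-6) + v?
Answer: -191714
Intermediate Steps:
E(j) = -4*j² (E(j) = j²*(-4) = -4*j²)
b(w) = -35*w (b(w) = w*(-4*(-3)²) + w = w*(-4*9) + w = w*(-36) + w = -36*w + w = -35*w)
v = -194024 (v = 614*(-316) = -194024)
(313 - 302)*b(-6) + v = (313 - 302)*(-35*(-6)) - 194024 = 11*210 - 194024 = 2310 - 194024 = -191714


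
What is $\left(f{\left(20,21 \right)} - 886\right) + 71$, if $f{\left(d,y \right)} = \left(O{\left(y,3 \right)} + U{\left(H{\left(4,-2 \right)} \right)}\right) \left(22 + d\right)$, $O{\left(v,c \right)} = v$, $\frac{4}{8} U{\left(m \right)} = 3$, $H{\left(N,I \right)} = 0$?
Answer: $319$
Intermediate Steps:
$U{\left(m \right)} = 6$ ($U{\left(m \right)} = 2 \cdot 3 = 6$)
$f{\left(d,y \right)} = \left(6 + y\right) \left(22 + d\right)$ ($f{\left(d,y \right)} = \left(y + 6\right) \left(22 + d\right) = \left(6 + y\right) \left(22 + d\right)$)
$\left(f{\left(20,21 \right)} - 886\right) + 71 = \left(\left(132 + 6 \cdot 20 + 22 \cdot 21 + 20 \cdot 21\right) - 886\right) + 71 = \left(\left(132 + 120 + 462 + 420\right) - 886\right) + 71 = \left(1134 - 886\right) + 71 = 248 + 71 = 319$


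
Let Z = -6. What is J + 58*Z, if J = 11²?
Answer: -227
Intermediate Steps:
J = 121
J + 58*Z = 121 + 58*(-6) = 121 - 348 = -227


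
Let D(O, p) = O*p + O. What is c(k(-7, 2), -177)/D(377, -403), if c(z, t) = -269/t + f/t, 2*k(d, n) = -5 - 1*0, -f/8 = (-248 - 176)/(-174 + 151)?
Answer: -3193/205658778 ≈ -1.5526e-5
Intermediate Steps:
D(O, p) = O + O*p
f = -3392/23 (f = -8*(-248 - 176)/(-174 + 151) = -(-3392)/(-23) = -(-3392)*(-1)/23 = -8*424/23 = -3392/23 ≈ -147.48)
k(d, n) = -5/2 (k(d, n) = (-5 - 1*0)/2 = (-5 + 0)/2 = (1/2)*(-5) = -5/2)
c(z, t) = -9579/(23*t) (c(z, t) = -269/t - 3392/(23*t) = -9579/(23*t))
c(k(-7, 2), -177)/D(377, -403) = (-9579/23/(-177))/((377*(1 - 403))) = (-9579/23*(-1/177))/((377*(-402))) = (3193/1357)/(-151554) = (3193/1357)*(-1/151554) = -3193/205658778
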